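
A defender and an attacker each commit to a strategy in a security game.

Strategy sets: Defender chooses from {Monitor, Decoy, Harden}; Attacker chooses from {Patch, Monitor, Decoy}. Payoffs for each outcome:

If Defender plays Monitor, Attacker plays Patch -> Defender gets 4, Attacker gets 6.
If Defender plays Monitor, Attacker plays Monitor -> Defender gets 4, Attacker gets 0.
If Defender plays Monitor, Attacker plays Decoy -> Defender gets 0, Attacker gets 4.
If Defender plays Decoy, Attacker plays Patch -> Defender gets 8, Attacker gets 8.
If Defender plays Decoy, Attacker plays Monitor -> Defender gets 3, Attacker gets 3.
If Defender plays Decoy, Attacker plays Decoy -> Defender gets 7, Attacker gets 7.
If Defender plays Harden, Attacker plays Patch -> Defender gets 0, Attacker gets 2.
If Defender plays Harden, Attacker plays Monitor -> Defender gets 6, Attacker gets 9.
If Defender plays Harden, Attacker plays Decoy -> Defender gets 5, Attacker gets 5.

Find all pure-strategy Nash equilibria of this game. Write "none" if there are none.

The pure Nash equilibria are (Decoy, Patch); (Harden, Monitor).

Check each profile: it is a Nash equilibrium iff no player can strictly gain by switching unilaterally.
(Monitor, Patch): Defender can switch to Decoy (4 → 8). Not NE.
(Monitor, Monitor): Defender can switch to Harden (4 → 6). Not NE.
(Monitor, Decoy): Defender can switch to Decoy (0 → 7). Not NE.
(Decoy, Patch): Defender gets 8, best alternative 4; Attacker gets 8, best alternative 7. No profitable deviation — NE.
(Decoy, Monitor): Defender can switch to Monitor (3 → 4). Not NE.
(Decoy, Decoy): Attacker can switch to Patch (7 → 8). Not NE.
(Harden, Patch): Defender can switch to Monitor (0 → 4). Not NE.
(Harden, Monitor): Defender gets 6, best alternative 4; Attacker gets 9, best alternative 5. No profitable deviation — NE.
(Harden, Decoy): Defender can switch to Decoy (5 → 7). Not NE.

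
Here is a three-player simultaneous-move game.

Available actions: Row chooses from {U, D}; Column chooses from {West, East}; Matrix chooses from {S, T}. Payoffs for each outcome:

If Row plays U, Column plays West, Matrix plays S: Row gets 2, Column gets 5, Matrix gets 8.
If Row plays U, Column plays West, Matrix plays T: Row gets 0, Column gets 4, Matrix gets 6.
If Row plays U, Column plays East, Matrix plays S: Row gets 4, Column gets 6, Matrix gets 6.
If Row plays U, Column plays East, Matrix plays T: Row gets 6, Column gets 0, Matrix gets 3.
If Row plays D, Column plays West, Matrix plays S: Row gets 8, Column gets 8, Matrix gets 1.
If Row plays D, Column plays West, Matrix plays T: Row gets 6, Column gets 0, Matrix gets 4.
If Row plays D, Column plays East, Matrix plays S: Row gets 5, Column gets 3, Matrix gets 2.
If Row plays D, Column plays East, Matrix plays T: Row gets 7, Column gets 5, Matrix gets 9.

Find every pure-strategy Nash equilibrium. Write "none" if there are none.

Pure NE: (D, East, T)

Row against (West, S): payoffs 2, 8 → best response D.
Row against (West, T): payoffs 0, 6 → best response D.
Row against (East, S): payoffs 4, 5 → best response D.
Row against (East, T): payoffs 6, 7 → best response D.
Column against (U, S): payoffs 5, 6 → best response East.
Column against (U, T): payoffs 4, 0 → best response West.
Column against (D, S): payoffs 8, 3 → best response West.
Column against (D, T): payoffs 0, 5 → best response East.
Matrix against (U, West): payoffs 8, 6 → best response S.
Matrix against (U, East): payoffs 6, 3 → best response S.
Matrix against (D, West): payoffs 1, 4 → best response T.
Matrix against (D, East): payoffs 2, 9 → best response T.
Mutual best responses: (D, East, T).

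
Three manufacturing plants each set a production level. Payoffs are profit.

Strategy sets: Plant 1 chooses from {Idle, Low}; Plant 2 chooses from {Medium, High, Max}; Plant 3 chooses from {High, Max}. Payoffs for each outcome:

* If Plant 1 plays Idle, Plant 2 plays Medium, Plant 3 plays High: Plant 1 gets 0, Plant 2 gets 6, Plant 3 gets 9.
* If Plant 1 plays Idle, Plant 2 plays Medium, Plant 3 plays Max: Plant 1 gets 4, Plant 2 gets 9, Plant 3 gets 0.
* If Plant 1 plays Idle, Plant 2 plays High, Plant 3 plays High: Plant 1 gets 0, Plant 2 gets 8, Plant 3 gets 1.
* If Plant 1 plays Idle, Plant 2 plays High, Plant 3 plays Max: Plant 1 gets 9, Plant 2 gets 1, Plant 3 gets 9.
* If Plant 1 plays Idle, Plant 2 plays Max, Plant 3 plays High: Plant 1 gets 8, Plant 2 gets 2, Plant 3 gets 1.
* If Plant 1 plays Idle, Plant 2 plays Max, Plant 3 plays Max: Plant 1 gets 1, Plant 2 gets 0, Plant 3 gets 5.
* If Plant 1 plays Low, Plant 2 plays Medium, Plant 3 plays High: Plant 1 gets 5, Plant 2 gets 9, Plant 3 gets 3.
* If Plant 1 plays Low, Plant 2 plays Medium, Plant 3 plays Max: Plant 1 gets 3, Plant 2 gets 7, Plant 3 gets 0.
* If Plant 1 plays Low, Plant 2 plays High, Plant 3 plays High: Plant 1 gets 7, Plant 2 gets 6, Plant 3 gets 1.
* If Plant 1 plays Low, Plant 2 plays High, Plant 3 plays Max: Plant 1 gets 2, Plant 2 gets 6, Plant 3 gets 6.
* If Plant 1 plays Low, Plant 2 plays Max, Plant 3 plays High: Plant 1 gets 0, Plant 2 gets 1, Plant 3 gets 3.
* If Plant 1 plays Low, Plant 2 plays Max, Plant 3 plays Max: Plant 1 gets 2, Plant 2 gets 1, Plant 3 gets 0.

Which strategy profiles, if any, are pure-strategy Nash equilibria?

(Idle, Medium, High): Plant 1 can switch to Low (0 → 5). Not NE.
(Idle, Medium, Max): Plant 3 can switch to High (0 → 9). Not NE.
(Idle, High, High): Plant 1 can switch to Low (0 → 7). Not NE.
(Idle, High, Max): Plant 2 can switch to Medium (1 → 9). Not NE.
(Idle, Max, High): Plant 2 can switch to Medium (2 → 6). Not NE.
(Idle, Max, Max): Plant 1 can switch to Low (1 → 2). Not NE.
(Low, Medium, High): Plant 1 gets 5, best alternative 0; Plant 2 gets 9, best alternative 6; Plant 3 gets 3, best alternative 0. No profitable deviation — NE.
(Low, Medium, Max): Plant 1 can switch to Idle (3 → 4). Not NE.
(Low, High, High): Plant 2 can switch to Medium (6 → 9). Not NE.
(The remaining 3 profiles each have a profitable deviation by the same check.)

The unique pure-strategy Nash equilibrium is (Low, Medium, High).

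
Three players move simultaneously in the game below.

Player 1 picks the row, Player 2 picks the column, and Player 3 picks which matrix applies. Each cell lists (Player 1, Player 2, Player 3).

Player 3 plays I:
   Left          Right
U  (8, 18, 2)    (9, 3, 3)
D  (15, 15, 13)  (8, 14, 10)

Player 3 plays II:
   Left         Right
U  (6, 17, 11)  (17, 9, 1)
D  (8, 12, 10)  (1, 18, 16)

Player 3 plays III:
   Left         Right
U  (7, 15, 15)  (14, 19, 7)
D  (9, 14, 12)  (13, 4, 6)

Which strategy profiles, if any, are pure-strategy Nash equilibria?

Player 1 against (Left, I): payoffs 8, 15 → best response D.
Player 1 against (Left, II): payoffs 6, 8 → best response D.
Player 1 against (Left, III): payoffs 7, 9 → best response D.
Player 1 against (Right, I): payoffs 9, 8 → best response U.
Player 1 against (Right, II): payoffs 17, 1 → best response U.
Player 1 against (Right, III): payoffs 14, 13 → best response U.
Player 2 against (U, I): payoffs 18, 3 → best response Left.
Player 2 against (U, II): payoffs 17, 9 → best response Left.
Player 2 against (U, III): payoffs 15, 19 → best response Right.
Player 2 against (D, I): payoffs 15, 14 → best response Left.
Player 2 against (D, II): payoffs 12, 18 → best response Right.
Player 2 against (D, III): payoffs 14, 4 → best response Left.
Player 3 against (U, Left): payoffs 2, 11, 15 → best response III.
Player 3 against (U, Right): payoffs 3, 1, 7 → best response III.
Player 3 against (D, Left): payoffs 13, 10, 12 → best response I.
Player 3 against (D, Right): payoffs 10, 16, 6 → best response II.
Mutual best responses: (U, Right, III); (D, Left, I).

The pure Nash equilibria are (U, Right, III); (D, Left, I).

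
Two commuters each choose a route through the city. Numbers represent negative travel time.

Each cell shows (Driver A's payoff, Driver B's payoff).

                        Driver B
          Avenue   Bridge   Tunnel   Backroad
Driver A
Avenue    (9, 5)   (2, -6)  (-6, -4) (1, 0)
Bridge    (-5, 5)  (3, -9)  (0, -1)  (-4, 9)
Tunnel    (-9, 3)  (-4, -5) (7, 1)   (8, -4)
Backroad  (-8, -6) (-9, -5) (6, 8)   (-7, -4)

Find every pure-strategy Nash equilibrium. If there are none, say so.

Driver A against Avenue: payoffs 9, -5, -9, -8 → best response Avenue.
Driver A against Bridge: payoffs 2, 3, -4, -9 → best response Bridge.
Driver A against Tunnel: payoffs -6, 0, 7, 6 → best response Tunnel.
Driver A against Backroad: payoffs 1, -4, 8, -7 → best response Tunnel.
Driver B against Avenue: payoffs 5, -6, -4, 0 → best response Avenue.
Driver B against Bridge: payoffs 5, -9, -1, 9 → best response Backroad.
Driver B against Tunnel: payoffs 3, -5, 1, -4 → best response Avenue.
Driver B against Backroad: payoffs -6, -5, 8, -4 → best response Tunnel.
Mutual best responses: (Avenue, Avenue).

(Avenue, Avenue)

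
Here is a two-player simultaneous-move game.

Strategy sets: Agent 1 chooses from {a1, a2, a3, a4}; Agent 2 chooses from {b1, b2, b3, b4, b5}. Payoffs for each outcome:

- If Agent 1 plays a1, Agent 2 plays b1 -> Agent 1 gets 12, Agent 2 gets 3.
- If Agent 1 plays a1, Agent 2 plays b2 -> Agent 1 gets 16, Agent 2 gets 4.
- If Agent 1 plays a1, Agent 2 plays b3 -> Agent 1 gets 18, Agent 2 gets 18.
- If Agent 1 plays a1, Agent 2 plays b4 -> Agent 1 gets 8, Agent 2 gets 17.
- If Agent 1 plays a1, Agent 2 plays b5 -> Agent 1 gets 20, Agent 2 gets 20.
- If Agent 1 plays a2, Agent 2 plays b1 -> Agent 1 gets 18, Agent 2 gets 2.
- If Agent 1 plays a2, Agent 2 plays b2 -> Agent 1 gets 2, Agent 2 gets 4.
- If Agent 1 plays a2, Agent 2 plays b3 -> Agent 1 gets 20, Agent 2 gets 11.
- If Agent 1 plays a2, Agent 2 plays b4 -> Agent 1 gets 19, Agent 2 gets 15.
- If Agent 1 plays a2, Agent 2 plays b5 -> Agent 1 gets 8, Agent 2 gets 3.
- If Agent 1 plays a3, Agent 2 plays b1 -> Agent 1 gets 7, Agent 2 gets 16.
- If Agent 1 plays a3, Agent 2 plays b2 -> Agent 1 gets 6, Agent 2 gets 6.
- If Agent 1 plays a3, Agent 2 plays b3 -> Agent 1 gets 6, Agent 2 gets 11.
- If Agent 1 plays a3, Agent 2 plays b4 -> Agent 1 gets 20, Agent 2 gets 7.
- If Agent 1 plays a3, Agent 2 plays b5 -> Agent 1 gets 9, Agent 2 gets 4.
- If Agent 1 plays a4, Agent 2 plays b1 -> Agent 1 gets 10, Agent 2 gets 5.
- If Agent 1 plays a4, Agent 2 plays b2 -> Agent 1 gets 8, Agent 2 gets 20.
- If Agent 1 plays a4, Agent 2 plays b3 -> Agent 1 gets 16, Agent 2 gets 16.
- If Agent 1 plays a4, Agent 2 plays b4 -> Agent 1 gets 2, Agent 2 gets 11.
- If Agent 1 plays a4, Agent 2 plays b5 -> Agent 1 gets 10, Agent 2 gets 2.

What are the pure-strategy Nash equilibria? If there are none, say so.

Agent 1 against b1: payoffs 12, 18, 7, 10 → best response a2.
Agent 1 against b2: payoffs 16, 2, 6, 8 → best response a1.
Agent 1 against b3: payoffs 18, 20, 6, 16 → best response a2.
Agent 1 against b4: payoffs 8, 19, 20, 2 → best response a3.
Agent 1 against b5: payoffs 20, 8, 9, 10 → best response a1.
Agent 2 against a1: payoffs 3, 4, 18, 17, 20 → best response b5.
Agent 2 against a2: payoffs 2, 4, 11, 15, 3 → best response b4.
Agent 2 against a3: payoffs 16, 6, 11, 7, 4 → best response b1.
Agent 2 against a4: payoffs 5, 20, 16, 11, 2 → best response b2.
Mutual best responses: (a1, b5).

The unique pure-strategy Nash equilibrium is (a1, b5).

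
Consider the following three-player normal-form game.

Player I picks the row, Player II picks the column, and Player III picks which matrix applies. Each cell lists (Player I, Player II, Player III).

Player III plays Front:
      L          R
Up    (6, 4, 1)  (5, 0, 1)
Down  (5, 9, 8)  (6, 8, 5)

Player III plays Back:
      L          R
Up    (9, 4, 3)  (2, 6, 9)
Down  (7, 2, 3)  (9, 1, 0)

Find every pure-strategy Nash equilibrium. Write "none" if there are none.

Player I against (L, Front): payoffs 6, 5 → best response Up.
Player I against (L, Back): payoffs 9, 7 → best response Up.
Player I against (R, Front): payoffs 5, 6 → best response Down.
Player I against (R, Back): payoffs 2, 9 → best response Down.
Player II against (Up, Front): payoffs 4, 0 → best response L.
Player II against (Up, Back): payoffs 4, 6 → best response R.
Player II against (Down, Front): payoffs 9, 8 → best response L.
Player II against (Down, Back): payoffs 2, 1 → best response L.
Player III against (Up, L): payoffs 1, 3 → best response Back.
Player III against (Up, R): payoffs 1, 9 → best response Back.
Player III against (Down, L): payoffs 8, 3 → best response Front.
Player III against (Down, R): payoffs 5, 0 → best response Front.
No profile is a mutual best response for all players.

none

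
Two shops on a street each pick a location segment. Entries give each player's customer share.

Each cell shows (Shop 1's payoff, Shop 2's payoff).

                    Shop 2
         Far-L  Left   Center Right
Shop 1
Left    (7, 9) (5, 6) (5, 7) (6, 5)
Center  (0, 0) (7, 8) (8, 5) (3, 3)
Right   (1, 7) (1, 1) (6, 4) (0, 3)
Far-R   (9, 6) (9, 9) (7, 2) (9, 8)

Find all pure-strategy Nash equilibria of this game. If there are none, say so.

(Far-R, Left)

Mark each player's best response to every combination of opponents' strategies; a profile where every player is best-responding is a pure Nash equilibrium.
Shop 1 against Far-L: payoffs 7, 0, 1, 9 → best response Far-R.
Shop 1 against Left: payoffs 5, 7, 1, 9 → best response Far-R.
Shop 1 against Center: payoffs 5, 8, 6, 7 → best response Center.
Shop 1 against Right: payoffs 6, 3, 0, 9 → best response Far-R.
Shop 2 against Left: payoffs 9, 6, 7, 5 → best response Far-L.
Shop 2 against Center: payoffs 0, 8, 5, 3 → best response Left.
Shop 2 against Right: payoffs 7, 1, 4, 3 → best response Far-L.
Shop 2 against Far-R: payoffs 6, 9, 2, 8 → best response Left.
Mutual best responses: (Far-R, Left).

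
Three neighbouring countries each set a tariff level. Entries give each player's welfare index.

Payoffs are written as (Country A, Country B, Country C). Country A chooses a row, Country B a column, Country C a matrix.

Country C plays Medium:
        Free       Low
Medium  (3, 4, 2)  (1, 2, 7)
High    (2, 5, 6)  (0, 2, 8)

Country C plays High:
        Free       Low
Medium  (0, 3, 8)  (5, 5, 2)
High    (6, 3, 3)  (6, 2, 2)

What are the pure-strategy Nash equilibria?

No pure-strategy Nash equilibrium.

For each strategy profile, look for a profitable unilateral deviation.
(Medium, Free, Medium): Country C can switch to High (2 → 8). Not NE.
(Medium, Free, High): Country A can switch to High (0 → 6). Not NE.
(Medium, Low, Medium): Country B can switch to Free (2 → 4). Not NE.
(Medium, Low, High): Country A can switch to High (5 → 6). Not NE.
(High, Free, Medium): Country A can switch to Medium (2 → 3). Not NE.
(High, Free, High): Country C can switch to Medium (3 → 6). Not NE.
(High, Low, Medium): Country A can switch to Medium (0 → 1). Not NE.
(High, Low, High): Country B can switch to Free (2 → 3). Not NE.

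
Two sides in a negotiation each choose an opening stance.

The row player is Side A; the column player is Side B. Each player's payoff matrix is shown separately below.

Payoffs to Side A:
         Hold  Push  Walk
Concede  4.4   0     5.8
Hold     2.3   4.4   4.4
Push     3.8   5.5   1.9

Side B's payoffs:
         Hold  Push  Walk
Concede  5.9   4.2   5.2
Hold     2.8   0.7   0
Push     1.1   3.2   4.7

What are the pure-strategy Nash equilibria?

Check each profile: it is a Nash equilibrium iff no player can strictly gain by switching unilaterally.
(Concede, Hold): Side A gets 4.4, best alternative 3.8; Side B gets 5.9, best alternative 5.2. No profitable deviation — NE.
(Concede, Push): Side A can switch to Hold (0 → 4.4). Not NE.
(Concede, Walk): Side B can switch to Hold (5.2 → 5.9). Not NE.
(Hold, Hold): Side A can switch to Concede (2.3 → 4.4). Not NE.
(Hold, Push): Side A can switch to Push (4.4 → 5.5). Not NE.
(Hold, Walk): Side A can switch to Concede (4.4 → 5.8). Not NE.
(Push, Hold): Side A can switch to Concede (3.8 → 4.4). Not NE.
(Push, Push): Side B can switch to Walk (3.2 → 4.7). Not NE.
(Push, Walk): Side A can switch to Concede (1.9 → 5.8). Not NE.

The unique pure-strategy Nash equilibrium is (Concede, Hold).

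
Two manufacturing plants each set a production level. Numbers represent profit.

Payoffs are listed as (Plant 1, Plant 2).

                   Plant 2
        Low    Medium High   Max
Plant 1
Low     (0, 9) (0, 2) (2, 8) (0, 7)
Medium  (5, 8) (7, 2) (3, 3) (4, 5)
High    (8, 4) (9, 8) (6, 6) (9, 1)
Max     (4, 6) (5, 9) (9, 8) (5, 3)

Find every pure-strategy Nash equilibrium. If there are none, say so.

The unique pure-strategy Nash equilibrium is (High, Medium).

Plant 1 against Low: payoffs 0, 5, 8, 4 → best response High.
Plant 1 against Medium: payoffs 0, 7, 9, 5 → best response High.
Plant 1 against High: payoffs 2, 3, 6, 9 → best response Max.
Plant 1 against Max: payoffs 0, 4, 9, 5 → best response High.
Plant 2 against Low: payoffs 9, 2, 8, 7 → best response Low.
Plant 2 against Medium: payoffs 8, 2, 3, 5 → best response Low.
Plant 2 against High: payoffs 4, 8, 6, 1 → best response Medium.
Plant 2 against Max: payoffs 6, 9, 8, 3 → best response Medium.
Mutual best responses: (High, Medium).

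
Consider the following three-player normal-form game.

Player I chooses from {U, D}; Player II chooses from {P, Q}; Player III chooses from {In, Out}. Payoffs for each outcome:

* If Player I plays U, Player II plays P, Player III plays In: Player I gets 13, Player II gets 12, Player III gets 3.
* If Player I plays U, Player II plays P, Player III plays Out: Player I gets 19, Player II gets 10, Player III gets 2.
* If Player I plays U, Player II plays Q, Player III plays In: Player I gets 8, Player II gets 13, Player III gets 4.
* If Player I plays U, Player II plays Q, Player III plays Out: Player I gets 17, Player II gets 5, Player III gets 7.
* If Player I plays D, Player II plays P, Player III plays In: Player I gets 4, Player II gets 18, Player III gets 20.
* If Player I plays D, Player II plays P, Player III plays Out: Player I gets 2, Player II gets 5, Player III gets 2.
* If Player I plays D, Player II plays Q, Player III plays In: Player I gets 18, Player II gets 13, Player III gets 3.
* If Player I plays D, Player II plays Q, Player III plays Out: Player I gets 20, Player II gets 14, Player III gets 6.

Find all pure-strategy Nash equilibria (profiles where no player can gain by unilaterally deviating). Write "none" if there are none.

The unique pure-strategy Nash equilibrium is (D, Q, Out).

Mark each player's best response to every combination of opponents' strategies; a profile where every player is best-responding is a pure Nash equilibrium.
Player I against (P, In): payoffs 13, 4 → best response U.
Player I against (P, Out): payoffs 19, 2 → best response U.
Player I against (Q, In): payoffs 8, 18 → best response D.
Player I against (Q, Out): payoffs 17, 20 → best response D.
Player II against (U, In): payoffs 12, 13 → best response Q.
Player II against (U, Out): payoffs 10, 5 → best response P.
Player II against (D, In): payoffs 18, 13 → best response P.
Player II against (D, Out): payoffs 5, 14 → best response Q.
Player III against (U, P): payoffs 3, 2 → best response In.
Player III against (U, Q): payoffs 4, 7 → best response Out.
Player III against (D, P): payoffs 20, 2 → best response In.
Player III against (D, Q): payoffs 3, 6 → best response Out.
Mutual best responses: (D, Q, Out).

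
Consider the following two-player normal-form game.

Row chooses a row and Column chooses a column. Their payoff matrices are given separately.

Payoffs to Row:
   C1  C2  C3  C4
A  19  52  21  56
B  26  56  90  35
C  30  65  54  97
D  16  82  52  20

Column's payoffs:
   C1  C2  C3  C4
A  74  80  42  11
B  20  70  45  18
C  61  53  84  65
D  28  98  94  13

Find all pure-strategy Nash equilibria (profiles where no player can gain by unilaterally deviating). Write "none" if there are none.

(D, C2)

(A, C1): Row can switch to B (19 → 26). Not NE.
(A, C2): Row can switch to B (52 → 56). Not NE.
(A, C3): Row can switch to B (21 → 90). Not NE.
(A, C4): Row can switch to C (56 → 97). Not NE.
(B, C1): Row can switch to C (26 → 30). Not NE.
(B, C2): Row can switch to C (56 → 65). Not NE.
(D, C2): Row gets 82, best alternative 65; Column gets 98, best alternative 94. No profitable deviation — NE.
(The remaining 9 profiles each have a profitable deviation by the same check.)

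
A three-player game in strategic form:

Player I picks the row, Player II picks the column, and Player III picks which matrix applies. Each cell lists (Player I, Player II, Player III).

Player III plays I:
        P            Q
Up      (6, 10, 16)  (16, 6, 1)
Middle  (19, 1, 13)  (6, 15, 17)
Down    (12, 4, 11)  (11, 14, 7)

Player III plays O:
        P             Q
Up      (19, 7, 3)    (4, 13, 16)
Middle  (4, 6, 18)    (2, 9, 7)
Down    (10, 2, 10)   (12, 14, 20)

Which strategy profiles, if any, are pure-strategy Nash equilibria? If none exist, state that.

Player I against (P, I): payoffs 6, 19, 12 → best response Middle.
Player I against (P, O): payoffs 19, 4, 10 → best response Up.
Player I against (Q, I): payoffs 16, 6, 11 → best response Up.
Player I against (Q, O): payoffs 4, 2, 12 → best response Down.
Player II against (Up, I): payoffs 10, 6 → best response P.
Player II against (Up, O): payoffs 7, 13 → best response Q.
Player II against (Middle, I): payoffs 1, 15 → best response Q.
Player II against (Middle, O): payoffs 6, 9 → best response Q.
Player II against (Down, I): payoffs 4, 14 → best response Q.
Player II against (Down, O): payoffs 2, 14 → best response Q.
Player III against (Up, P): payoffs 16, 3 → best response I.
Player III against (Up, Q): payoffs 1, 16 → best response O.
Player III against (Middle, P): payoffs 13, 18 → best response O.
Player III against (Middle, Q): payoffs 17, 7 → best response I.
Player III against (Down, P): payoffs 11, 10 → best response I.
Player III against (Down, Q): payoffs 7, 20 → best response O.
Mutual best responses: (Down, Q, O).

(Down, Q, O)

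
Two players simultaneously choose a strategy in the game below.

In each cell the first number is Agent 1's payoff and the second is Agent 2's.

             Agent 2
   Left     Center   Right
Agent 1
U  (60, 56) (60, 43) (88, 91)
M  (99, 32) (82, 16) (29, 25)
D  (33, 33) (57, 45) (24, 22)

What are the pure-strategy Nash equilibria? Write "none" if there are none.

Mark each player's best response to every combination of opponents' strategies; a profile where every player is best-responding is a pure Nash equilibrium.
Agent 1 against Left: payoffs 60, 99, 33 → best response M.
Agent 1 against Center: payoffs 60, 82, 57 → best response M.
Agent 1 against Right: payoffs 88, 29, 24 → best response U.
Agent 2 against U: payoffs 56, 43, 91 → best response Right.
Agent 2 against M: payoffs 32, 16, 25 → best response Left.
Agent 2 against D: payoffs 33, 45, 22 → best response Center.
Mutual best responses: (U, Right); (M, Left).

(U, Right); (M, Left)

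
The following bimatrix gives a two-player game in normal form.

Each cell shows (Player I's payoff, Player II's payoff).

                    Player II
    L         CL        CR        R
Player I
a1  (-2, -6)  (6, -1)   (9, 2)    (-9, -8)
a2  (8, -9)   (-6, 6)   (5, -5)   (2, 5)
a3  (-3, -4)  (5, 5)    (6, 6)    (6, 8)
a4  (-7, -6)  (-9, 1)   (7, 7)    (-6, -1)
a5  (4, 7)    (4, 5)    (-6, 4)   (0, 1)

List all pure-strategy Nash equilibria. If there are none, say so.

For each player, find the best response to each opponent profile; mutual best responses are the pure NE.
Player I against L: payoffs -2, 8, -3, -7, 4 → best response a2.
Player I against CL: payoffs 6, -6, 5, -9, 4 → best response a1.
Player I against CR: payoffs 9, 5, 6, 7, -6 → best response a1.
Player I against R: payoffs -9, 2, 6, -6, 0 → best response a3.
Player II against a1: payoffs -6, -1, 2, -8 → best response CR.
Player II against a2: payoffs -9, 6, -5, 5 → best response CL.
Player II against a3: payoffs -4, 5, 6, 8 → best response R.
Player II against a4: payoffs -6, 1, 7, -1 → best response CR.
Player II against a5: payoffs 7, 5, 4, 1 → best response L.
Mutual best responses: (a1, CR); (a3, R).

Pure-strategy Nash equilibria: (a1, CR); (a3, R)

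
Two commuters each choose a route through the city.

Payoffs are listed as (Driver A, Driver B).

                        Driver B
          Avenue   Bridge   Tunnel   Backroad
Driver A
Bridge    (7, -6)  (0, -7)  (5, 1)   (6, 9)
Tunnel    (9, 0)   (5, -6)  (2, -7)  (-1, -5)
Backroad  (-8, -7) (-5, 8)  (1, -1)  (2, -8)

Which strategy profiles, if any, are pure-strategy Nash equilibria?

(Bridge, Avenue): Driver A can switch to Tunnel (7 → 9). Not NE.
(Bridge, Bridge): Driver A can switch to Tunnel (0 → 5). Not NE.
(Bridge, Tunnel): Driver B can switch to Backroad (1 → 9). Not NE.
(Bridge, Backroad): Driver A gets 6, best alternative 2; Driver B gets 9, best alternative 1. No profitable deviation — NE.
(Tunnel, Avenue): Driver A gets 9, best alternative 7; Driver B gets 0, best alternative -5. No profitable deviation — NE.
(Tunnel, Bridge): Driver B can switch to Avenue (-6 → 0). Not NE.
(Tunnel, Tunnel): Driver A can switch to Bridge (2 → 5). Not NE.
(Tunnel, Backroad): Driver A can switch to Bridge (-1 → 6). Not NE.
(Backroad, Avenue): Driver A can switch to Bridge (-8 → 7). Not NE.
(Backroad, Bridge): Driver A can switch to Bridge (-5 → 0). Not NE.
(Backroad, Tunnel): Driver A can switch to Bridge (1 → 5). Not NE.
(Backroad, Backroad): Driver A can switch to Bridge (2 → 6). Not NE.

The pure Nash equilibria are (Bridge, Backroad), (Tunnel, Avenue).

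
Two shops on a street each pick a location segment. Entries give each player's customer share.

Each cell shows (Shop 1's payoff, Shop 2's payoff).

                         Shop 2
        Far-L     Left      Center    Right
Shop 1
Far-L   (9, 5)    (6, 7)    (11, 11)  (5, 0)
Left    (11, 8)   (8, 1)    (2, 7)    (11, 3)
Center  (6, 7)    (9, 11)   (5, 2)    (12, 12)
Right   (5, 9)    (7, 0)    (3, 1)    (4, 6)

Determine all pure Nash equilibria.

Pure-strategy Nash equilibria: (Far-L, Center); (Left, Far-L); (Center, Right)

Shop 1 against Far-L: payoffs 9, 11, 6, 5 → best response Left.
Shop 1 against Left: payoffs 6, 8, 9, 7 → best response Center.
Shop 1 against Center: payoffs 11, 2, 5, 3 → best response Far-L.
Shop 1 against Right: payoffs 5, 11, 12, 4 → best response Center.
Shop 2 against Far-L: payoffs 5, 7, 11, 0 → best response Center.
Shop 2 against Left: payoffs 8, 1, 7, 3 → best response Far-L.
Shop 2 against Center: payoffs 7, 11, 2, 12 → best response Right.
Shop 2 against Right: payoffs 9, 0, 1, 6 → best response Far-L.
Mutual best responses: (Far-L, Center); (Left, Far-L); (Center, Right).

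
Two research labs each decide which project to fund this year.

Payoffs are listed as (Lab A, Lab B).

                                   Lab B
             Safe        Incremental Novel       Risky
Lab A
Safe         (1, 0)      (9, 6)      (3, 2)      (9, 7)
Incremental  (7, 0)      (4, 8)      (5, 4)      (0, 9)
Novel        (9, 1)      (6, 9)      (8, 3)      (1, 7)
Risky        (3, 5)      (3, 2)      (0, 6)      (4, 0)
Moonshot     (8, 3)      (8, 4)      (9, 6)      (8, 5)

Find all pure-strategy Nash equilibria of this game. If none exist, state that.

Lab A against Safe: payoffs 1, 7, 9, 3, 8 → best response Novel.
Lab A against Incremental: payoffs 9, 4, 6, 3, 8 → best response Safe.
Lab A against Novel: payoffs 3, 5, 8, 0, 9 → best response Moonshot.
Lab A against Risky: payoffs 9, 0, 1, 4, 8 → best response Safe.
Lab B against Safe: payoffs 0, 6, 2, 7 → best response Risky.
Lab B against Incremental: payoffs 0, 8, 4, 9 → best response Risky.
Lab B against Novel: payoffs 1, 9, 3, 7 → best response Incremental.
Lab B against Risky: payoffs 5, 2, 6, 0 → best response Novel.
Lab B against Moonshot: payoffs 3, 4, 6, 5 → best response Novel.
Mutual best responses: (Safe, Risky); (Moonshot, Novel).

Pure-strategy Nash equilibria: (Safe, Risky) and (Moonshot, Novel)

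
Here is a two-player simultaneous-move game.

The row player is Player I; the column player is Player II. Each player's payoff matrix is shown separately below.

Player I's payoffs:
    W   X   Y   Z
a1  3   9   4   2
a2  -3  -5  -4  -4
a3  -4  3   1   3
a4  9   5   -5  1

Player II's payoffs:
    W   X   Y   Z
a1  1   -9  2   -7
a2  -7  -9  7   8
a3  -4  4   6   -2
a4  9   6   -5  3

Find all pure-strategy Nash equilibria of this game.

Pure-strategy Nash equilibria: (a1, Y) and (a4, W)

For each player, find the best response to each opponent profile; mutual best responses are the pure NE.
Player I against W: payoffs 3, -3, -4, 9 → best response a4.
Player I against X: payoffs 9, -5, 3, 5 → best response a1.
Player I against Y: payoffs 4, -4, 1, -5 → best response a1.
Player I against Z: payoffs 2, -4, 3, 1 → best response a3.
Player II against a1: payoffs 1, -9, 2, -7 → best response Y.
Player II against a2: payoffs -7, -9, 7, 8 → best response Z.
Player II against a3: payoffs -4, 4, 6, -2 → best response Y.
Player II against a4: payoffs 9, 6, -5, 3 → best response W.
Mutual best responses: (a1, Y); (a4, W).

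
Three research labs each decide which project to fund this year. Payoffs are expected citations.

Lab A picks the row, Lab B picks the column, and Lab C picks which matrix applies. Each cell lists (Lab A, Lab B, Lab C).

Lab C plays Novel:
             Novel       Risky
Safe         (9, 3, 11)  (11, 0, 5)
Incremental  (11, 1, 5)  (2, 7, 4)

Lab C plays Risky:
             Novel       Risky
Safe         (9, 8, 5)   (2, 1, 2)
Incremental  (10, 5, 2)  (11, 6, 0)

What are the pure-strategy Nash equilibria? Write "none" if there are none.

(Safe, Novel, Novel): Lab A can switch to Incremental (9 → 11). Not NE.
(Safe, Novel, Risky): Lab A can switch to Incremental (9 → 10). Not NE.
(Safe, Risky, Novel): Lab B can switch to Novel (0 → 3). Not NE.
(Safe, Risky, Risky): Lab A can switch to Incremental (2 → 11). Not NE.
(Incremental, Novel, Novel): Lab B can switch to Risky (1 → 7). Not NE.
(Incremental, Novel, Risky): Lab B can switch to Risky (5 → 6). Not NE.
(Incremental, Risky, Novel): Lab A can switch to Safe (2 → 11). Not NE.
(Incremental, Risky, Risky): Lab C can switch to Novel (0 → 4). Not NE.

There is no pure-strategy Nash equilibrium.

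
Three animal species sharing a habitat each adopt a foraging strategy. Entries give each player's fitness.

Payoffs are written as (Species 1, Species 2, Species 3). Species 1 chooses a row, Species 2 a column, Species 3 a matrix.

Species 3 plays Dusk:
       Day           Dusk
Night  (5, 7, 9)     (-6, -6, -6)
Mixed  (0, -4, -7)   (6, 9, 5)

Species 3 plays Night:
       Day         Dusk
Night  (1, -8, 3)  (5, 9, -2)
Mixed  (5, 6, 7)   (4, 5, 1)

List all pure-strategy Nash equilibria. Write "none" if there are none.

Species 1 against (Day, Dusk): payoffs 5, 0 → best response Night.
Species 1 against (Day, Night): payoffs 1, 5 → best response Mixed.
Species 1 against (Dusk, Dusk): payoffs -6, 6 → best response Mixed.
Species 1 against (Dusk, Night): payoffs 5, 4 → best response Night.
Species 2 against (Night, Dusk): payoffs 7, -6 → best response Day.
Species 2 against (Night, Night): payoffs -8, 9 → best response Dusk.
Species 2 against (Mixed, Dusk): payoffs -4, 9 → best response Dusk.
Species 2 against (Mixed, Night): payoffs 6, 5 → best response Day.
Species 3 against (Night, Day): payoffs 9, 3 → best response Dusk.
Species 3 against (Night, Dusk): payoffs -6, -2 → best response Night.
Species 3 against (Mixed, Day): payoffs -7, 7 → best response Night.
Species 3 against (Mixed, Dusk): payoffs 5, 1 → best response Dusk.
Mutual best responses: (Night, Day, Dusk); (Night, Dusk, Night); (Mixed, Day, Night); (Mixed, Dusk, Dusk).

Pure-strategy Nash equilibria: (Night, Day, Dusk); (Night, Dusk, Night); (Mixed, Day, Night); (Mixed, Dusk, Dusk)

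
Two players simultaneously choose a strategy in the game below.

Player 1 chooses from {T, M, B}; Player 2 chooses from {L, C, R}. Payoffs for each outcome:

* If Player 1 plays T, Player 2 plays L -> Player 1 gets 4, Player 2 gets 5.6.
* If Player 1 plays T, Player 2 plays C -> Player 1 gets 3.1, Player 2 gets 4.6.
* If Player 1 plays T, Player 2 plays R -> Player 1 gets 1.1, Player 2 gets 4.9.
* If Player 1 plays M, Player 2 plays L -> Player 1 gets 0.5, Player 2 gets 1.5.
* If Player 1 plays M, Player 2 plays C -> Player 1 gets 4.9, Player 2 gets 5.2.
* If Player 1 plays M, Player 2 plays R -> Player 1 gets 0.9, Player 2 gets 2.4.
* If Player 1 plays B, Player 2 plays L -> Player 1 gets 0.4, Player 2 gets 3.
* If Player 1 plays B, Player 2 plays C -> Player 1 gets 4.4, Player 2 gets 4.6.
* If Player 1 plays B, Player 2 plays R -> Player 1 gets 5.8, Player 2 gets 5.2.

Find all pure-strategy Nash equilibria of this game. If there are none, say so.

Pure-strategy Nash equilibria: (T, L); (M, C); (B, R)

Player 1 against L: payoffs 4, 0.5, 0.4 → best response T.
Player 1 against C: payoffs 3.1, 4.9, 4.4 → best response M.
Player 1 against R: payoffs 1.1, 0.9, 5.8 → best response B.
Player 2 against T: payoffs 5.6, 4.6, 4.9 → best response L.
Player 2 against M: payoffs 1.5, 5.2, 2.4 → best response C.
Player 2 against B: payoffs 3, 4.6, 5.2 → best response R.
Mutual best responses: (T, L); (M, C); (B, R).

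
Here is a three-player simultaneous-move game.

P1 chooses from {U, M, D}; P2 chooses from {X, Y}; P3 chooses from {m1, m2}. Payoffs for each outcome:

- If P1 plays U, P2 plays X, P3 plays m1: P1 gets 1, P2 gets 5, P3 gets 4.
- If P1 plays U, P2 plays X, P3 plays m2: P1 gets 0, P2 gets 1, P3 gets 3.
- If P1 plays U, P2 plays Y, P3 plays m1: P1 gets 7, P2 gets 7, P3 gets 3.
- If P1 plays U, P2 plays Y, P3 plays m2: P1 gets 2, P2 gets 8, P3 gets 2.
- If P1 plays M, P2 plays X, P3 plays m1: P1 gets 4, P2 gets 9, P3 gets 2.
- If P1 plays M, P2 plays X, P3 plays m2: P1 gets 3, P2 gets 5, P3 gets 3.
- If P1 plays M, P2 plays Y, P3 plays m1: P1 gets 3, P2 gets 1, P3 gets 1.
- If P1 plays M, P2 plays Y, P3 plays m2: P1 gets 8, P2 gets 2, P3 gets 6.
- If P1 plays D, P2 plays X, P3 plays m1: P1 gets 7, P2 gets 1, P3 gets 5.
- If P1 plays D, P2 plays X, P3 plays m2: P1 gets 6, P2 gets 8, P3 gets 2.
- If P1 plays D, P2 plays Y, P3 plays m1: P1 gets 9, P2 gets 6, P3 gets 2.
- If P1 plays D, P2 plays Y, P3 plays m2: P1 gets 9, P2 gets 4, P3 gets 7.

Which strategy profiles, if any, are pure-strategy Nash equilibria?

(U, X, m1): P1 can switch to M (1 → 4). Not NE.
(U, X, m2): P1 can switch to M (0 → 3). Not NE.
(U, Y, m1): P1 can switch to D (7 → 9). Not NE.
(U, Y, m2): P1 can switch to M (2 → 8). Not NE.
(M, X, m1): P1 can switch to D (4 → 7). Not NE.
(M, X, m2): P1 can switch to D (3 → 6). Not NE.
(M, Y, m1): P1 can switch to U (3 → 7). Not NE.
(M, Y, m2): P1 can switch to D (8 → 9). Not NE.
(D, X, m1): P2 can switch to Y (1 → 6). Not NE.
(D, X, m2): P3 can switch to m1 (2 → 5). Not NE.
(D, Y, m1): P3 can switch to m2 (2 → 7). Not NE.
(D, Y, m2): P2 can switch to X (4 → 8). Not NE.

There is no pure-strategy Nash equilibrium.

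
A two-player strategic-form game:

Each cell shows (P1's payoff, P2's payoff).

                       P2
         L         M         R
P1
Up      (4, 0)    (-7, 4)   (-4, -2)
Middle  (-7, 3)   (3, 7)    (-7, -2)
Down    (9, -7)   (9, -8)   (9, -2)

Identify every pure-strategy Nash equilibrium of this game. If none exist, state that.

(Down, R)

(Up, L): P1 can switch to Down (4 → 9). Not NE.
(Up, M): P1 can switch to Middle (-7 → 3). Not NE.
(Up, R): P1 can switch to Down (-4 → 9). Not NE.
(Middle, L): P1 can switch to Up (-7 → 4). Not NE.
(Middle, M): P1 can switch to Down (3 → 9). Not NE.
(Middle, R): P1 can switch to Up (-7 → -4). Not NE.
(Down, L): P2 can switch to R (-7 → -2). Not NE.
(Down, M): P2 can switch to L (-8 → -7). Not NE.
(Down, R): P1 gets 9, best alternative -4; P2 gets -2, best alternative -7. No profitable deviation — NE.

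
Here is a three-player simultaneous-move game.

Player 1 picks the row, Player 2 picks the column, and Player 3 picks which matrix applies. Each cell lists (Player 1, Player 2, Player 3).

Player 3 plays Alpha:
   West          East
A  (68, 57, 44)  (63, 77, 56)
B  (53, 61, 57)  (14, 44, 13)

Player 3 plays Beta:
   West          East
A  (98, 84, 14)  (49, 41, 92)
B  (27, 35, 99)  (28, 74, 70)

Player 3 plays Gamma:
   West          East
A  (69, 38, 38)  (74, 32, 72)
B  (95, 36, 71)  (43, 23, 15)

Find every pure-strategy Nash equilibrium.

Player 1 against (West, Alpha): payoffs 68, 53 → best response A.
Player 1 against (West, Beta): payoffs 98, 27 → best response A.
Player 1 against (West, Gamma): payoffs 69, 95 → best response B.
Player 1 against (East, Alpha): payoffs 63, 14 → best response A.
Player 1 against (East, Beta): payoffs 49, 28 → best response A.
Player 1 against (East, Gamma): payoffs 74, 43 → best response A.
Player 2 against (A, Alpha): payoffs 57, 77 → best response East.
Player 2 against (A, Beta): payoffs 84, 41 → best response West.
Player 2 against (A, Gamma): payoffs 38, 32 → best response West.
Player 2 against (B, Alpha): payoffs 61, 44 → best response West.
Player 2 against (B, Beta): payoffs 35, 74 → best response East.
Player 2 against (B, Gamma): payoffs 36, 23 → best response West.
Player 3 against (A, West): payoffs 44, 14, 38 → best response Alpha.
Player 3 against (A, East): payoffs 56, 92, 72 → best response Beta.
Player 3 against (B, West): payoffs 57, 99, 71 → best response Beta.
Player 3 against (B, East): payoffs 13, 70, 15 → best response Beta.
No profile is a mutual best response for all players.

No pure-strategy Nash equilibrium.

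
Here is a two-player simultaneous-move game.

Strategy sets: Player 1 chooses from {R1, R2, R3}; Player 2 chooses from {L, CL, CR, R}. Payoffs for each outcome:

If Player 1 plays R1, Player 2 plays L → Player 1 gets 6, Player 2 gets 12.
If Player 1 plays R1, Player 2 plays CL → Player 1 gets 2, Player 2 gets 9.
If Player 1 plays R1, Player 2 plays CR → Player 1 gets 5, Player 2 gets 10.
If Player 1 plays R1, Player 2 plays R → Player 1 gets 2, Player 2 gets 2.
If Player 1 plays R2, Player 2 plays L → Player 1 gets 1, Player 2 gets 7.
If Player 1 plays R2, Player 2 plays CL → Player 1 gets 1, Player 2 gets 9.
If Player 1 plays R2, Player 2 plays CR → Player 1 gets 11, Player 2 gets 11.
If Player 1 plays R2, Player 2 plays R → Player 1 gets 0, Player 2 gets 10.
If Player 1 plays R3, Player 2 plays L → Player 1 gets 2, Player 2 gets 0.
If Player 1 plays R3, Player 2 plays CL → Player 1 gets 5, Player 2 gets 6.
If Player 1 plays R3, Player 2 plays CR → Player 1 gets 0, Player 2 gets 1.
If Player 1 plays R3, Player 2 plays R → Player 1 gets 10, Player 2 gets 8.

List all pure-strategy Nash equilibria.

Pure-strategy Nash equilibria: (R1, L) and (R2, CR) and (R3, R)

(R1, L): Player 1 gets 6, best alternative 2; Player 2 gets 12, best alternative 10. No profitable deviation — NE.
(R1, CL): Player 1 can switch to R3 (2 → 5). Not NE.
(R1, CR): Player 1 can switch to R2 (5 → 11). Not NE.
(R1, R): Player 1 can switch to R3 (2 → 10). Not NE.
(R2, L): Player 1 can switch to R1 (1 → 6). Not NE.
(R2, CL): Player 1 can switch to R1 (1 → 2). Not NE.
(R2, CR): Player 1 gets 11, best alternative 5; Player 2 gets 11, best alternative 10. No profitable deviation — NE.
(R2, R): Player 1 can switch to R1 (0 → 2). Not NE.
(R3, R): Player 1 gets 10, best alternative 2; Player 2 gets 8, best alternative 6. No profitable deviation — NE.
(The remaining 3 profiles each have a profitable deviation by the same check.)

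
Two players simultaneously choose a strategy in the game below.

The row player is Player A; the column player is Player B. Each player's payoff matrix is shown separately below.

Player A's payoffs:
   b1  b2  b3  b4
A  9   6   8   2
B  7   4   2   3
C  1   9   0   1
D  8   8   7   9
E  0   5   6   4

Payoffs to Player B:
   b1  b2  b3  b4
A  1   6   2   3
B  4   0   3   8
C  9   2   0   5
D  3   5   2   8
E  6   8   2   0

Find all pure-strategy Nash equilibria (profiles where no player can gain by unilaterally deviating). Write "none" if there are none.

(D, b4)

(A, b1): Player B can switch to b2 (1 → 6). Not NE.
(A, b2): Player A can switch to C (6 → 9). Not NE.
(A, b3): Player B can switch to b2 (2 → 6). Not NE.
(A, b4): Player A can switch to B (2 → 3). Not NE.
(B, b1): Player A can switch to A (7 → 9). Not NE.
(B, b2): Player A can switch to A (4 → 6). Not NE.
(B, b3): Player A can switch to A (2 → 8). Not NE.
(B, b4): Player A can switch to D (3 → 9). Not NE.
(C, b1): Player A can switch to A (1 → 9). Not NE.
(C, b2): Player B can switch to b1 (2 → 9). Not NE.
(C, b3): Player A can switch to A (0 → 8). Not NE.
(C, b4): Player A can switch to A (1 → 2). Not NE.
(D, b4): Player A gets 9, best alternative 4; Player B gets 8, best alternative 5. No profitable deviation — NE.
(The remaining 7 profiles each have a profitable deviation by the same check.)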